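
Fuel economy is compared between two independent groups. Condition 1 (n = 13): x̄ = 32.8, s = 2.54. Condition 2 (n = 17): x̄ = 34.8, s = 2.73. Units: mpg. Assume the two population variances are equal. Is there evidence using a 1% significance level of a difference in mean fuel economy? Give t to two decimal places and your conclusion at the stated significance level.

t = -2.05; fail to reject H0

Let group 1 = condition 1, group 2 = condition 2. H0: μ_1 = μ_2; H1: μ_1 ≠ μ_2 (two-sample pooled-variance t-test, two-sided).
s_p² = [(13−1)·2.54² + (17−1)·2.73²]/(13+17−2) = 7.02377
t = (32.8 − 34.8)/√[7.02377·(1/13 + 1/17)] = -2.05
df = n₁ + n₂ − 2 = 28
Two-sided p-value ≈ 0.050
Since p ≈ 0.050 > α = 0.01, fail to reject H0; the data do not provide sufficient evidence against H0.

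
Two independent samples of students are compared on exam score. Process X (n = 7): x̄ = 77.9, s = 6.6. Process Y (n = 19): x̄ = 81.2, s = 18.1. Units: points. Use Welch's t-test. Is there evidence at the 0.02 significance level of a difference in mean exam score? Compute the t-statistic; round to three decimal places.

Let group 1 = process X, group 2 = process Y. H0: μ_1 = μ_2; H1: μ_1 ≠ μ_2 (Welch's two-sample t-test, two-sided).
t = (x̄_1 − x̄_2)/√(s_1²/n_1 + s_2²/n_2) = (77.9 − 81.2)/√(6.6²/7 + 18.1²/19) = -0.681
Welch–Satterthwaite df ≈ 23.97
Two-sided p-value ≈ 0.5022
Since p ≈ 0.5022 > α = 0.02, fail to reject H0; the evidence is not statistically significant.

-0.681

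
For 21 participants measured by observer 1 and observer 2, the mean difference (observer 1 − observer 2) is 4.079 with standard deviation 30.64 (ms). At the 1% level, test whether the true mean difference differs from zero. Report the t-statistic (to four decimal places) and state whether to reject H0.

H0: μ_d = 0; H1: μ_d ≠ 0 (paired t-test on the differences, two-sided).
t = d̄/(s_d/√n) = 4.079/(30.64/√21) = 0.6101
df = n − 1 = 20
Two-sided p-value ≈ 0.5487
Since p ≈ 0.5487 > α = 0.01, fail to reject H0; the data do not provide sufficient evidence against H0.

t = 0.6101; fail to reject H0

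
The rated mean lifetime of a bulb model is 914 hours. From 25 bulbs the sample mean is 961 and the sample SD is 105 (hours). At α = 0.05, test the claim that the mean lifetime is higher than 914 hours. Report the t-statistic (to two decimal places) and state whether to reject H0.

t = 2.24; reject H0

H0: μ = 914; H1: μ > 914 (one-sample t-test, right-tailed).
t = (x̄ − μ₀)/(s/√n) = (961 − 914)/(105/√25) = 2.24
df = n − 1 = 24
p-value = P(T ≥ 2.24) ≈ 0.017
Since p ≈ 0.017 < α = 0.05, reject H0; the data support H1.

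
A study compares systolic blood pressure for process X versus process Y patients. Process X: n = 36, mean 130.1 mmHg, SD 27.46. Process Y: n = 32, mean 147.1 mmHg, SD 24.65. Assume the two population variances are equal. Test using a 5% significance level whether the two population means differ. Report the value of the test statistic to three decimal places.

-2.673

Let group 1 = process X, group 2 = process Y. H0: μ_1 = μ_2; H1: μ_1 ≠ μ_2 (two-sample pooled-variance t-test, two-sided).
s_p² = [(36−1)·27.46² + (32−1)·24.65²]/(36+32−2) = 685.274
t = (130.1 − 147.1)/√[685.274·(1/36 + 1/32)] = -2.673
df = n₁ + n₂ − 2 = 66
Two-sided p-value ≈ 0.0095
Since p ≈ 0.0095 < α = 0.05, reject H0; the data support H1.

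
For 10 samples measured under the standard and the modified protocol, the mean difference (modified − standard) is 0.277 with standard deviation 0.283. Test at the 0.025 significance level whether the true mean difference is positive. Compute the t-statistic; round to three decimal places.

H0: μ_d = 0; H1: μ_d > 0 (paired t-test on the differences, right-tailed).
t = d̄/(s_d/√n) = 0.277/(0.283/√10) = 3.095
df = n − 1 = 9
p-value = P(T ≥ 3.095) ≈ 0.0064
Since p ≈ 0.0064 < α = 0.025, reject H0; the evidence is statistically significant.

3.095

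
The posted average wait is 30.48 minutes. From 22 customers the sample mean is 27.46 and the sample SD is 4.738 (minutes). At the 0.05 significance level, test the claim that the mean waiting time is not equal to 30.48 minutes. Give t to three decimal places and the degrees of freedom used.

t = -2.990, df = 21

H0: μ = 30.48; H1: μ ≠ 30.48 (one-sample t-test, two-sided).
t = (x̄ − μ₀)/(s/√n) = (27.46 − 30.48)/(4.738/√22) = -2.990
df = n − 1 = 21
Two-sided p-value ≈ 0.0070
Since p ≈ 0.0070 < α = 0.05, reject H0; the data support H1.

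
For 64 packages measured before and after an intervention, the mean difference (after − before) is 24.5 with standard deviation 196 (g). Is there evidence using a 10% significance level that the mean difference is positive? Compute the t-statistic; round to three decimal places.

H0: μ_d = 0; H1: μ_d > 0 (paired t-test on the differences, right-tailed).
t = d̄/(s_d/√n) = 24.5/(196/√64) = 1.000
df = n − 1 = 63
p-value = P(T ≥ 1.000) ≈ 0.1606
Since p ≈ 0.1606 > α = 0.1, fail to reject H0; the data do not provide sufficient evidence against H0.

1.000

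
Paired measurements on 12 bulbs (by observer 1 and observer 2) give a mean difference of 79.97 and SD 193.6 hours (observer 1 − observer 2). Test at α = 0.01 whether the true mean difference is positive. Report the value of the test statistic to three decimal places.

1.431

H0: μ_d = 0; H1: μ_d > 0 (paired t-test on the differences, right-tailed).
t = d̄/(s_d/√n) = 79.97/(193.6/√12) = 1.431
df = n − 1 = 11
p-value = P(T ≥ 1.431) ≈ 0.0901
Since p ≈ 0.0901 > α = 0.01, fail to reject H0; the data do not provide sufficient evidence against H0.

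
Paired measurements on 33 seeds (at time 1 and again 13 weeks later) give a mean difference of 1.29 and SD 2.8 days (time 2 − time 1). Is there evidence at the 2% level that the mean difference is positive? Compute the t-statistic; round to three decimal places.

H0: μ_d = 0; H1: μ_d > 0 (paired t-test on the differences, right-tailed).
t = d̄/(s_d/√n) = 1.29/(2.8/√33) = 2.647
df = n − 1 = 32
p-value = P(T ≥ 2.647) ≈ 0.0063
Since p ≈ 0.0063 < α = 0.02, reject H0; the data support H1.

2.647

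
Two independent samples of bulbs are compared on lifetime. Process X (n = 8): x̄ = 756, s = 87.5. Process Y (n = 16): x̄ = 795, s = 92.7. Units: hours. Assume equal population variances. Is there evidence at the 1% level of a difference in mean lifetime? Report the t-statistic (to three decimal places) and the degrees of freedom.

t = -0.989, df = 22

Let group 1 = process X, group 2 = process Y. H0: μ_1 = μ_2; H1: μ_1 ≠ μ_2 (two-sample pooled-variance t-test, two-sided).
s_p² = [(8−1)·87.5² + (16−1)·92.7²]/(8+16−2) = 8295.14
t = (756 − 795)/√[8295.14·(1/8 + 1/16)] = -0.989
df = n₁ + n₂ − 2 = 22
Two-sided p-value ≈ 0.3335
Since p ≈ 0.3335 > α = 0.01, fail to reject H0; the evidence is not statistically significant.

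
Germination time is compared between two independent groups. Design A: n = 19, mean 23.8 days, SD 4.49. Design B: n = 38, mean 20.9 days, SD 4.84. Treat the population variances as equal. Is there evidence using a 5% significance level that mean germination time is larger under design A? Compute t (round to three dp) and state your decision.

Let group 1 = design A, group 2 = design B. H0: μ_1 = μ_2; H1: μ_1 > μ_2 (two-sample pooled-variance t-test, right-tailed).
s_p² = [(19−1)·4.49² + (38−1)·4.84²]/(19+38−2) = 22.3569
t = (23.8 − 20.9)/√[22.3569·(1/19 + 1/38)] = 2.183
df = n₁ + n₂ − 2 = 55
p-value = P(T ≥ 2.183) ≈ 0.017
Since p ≈ 0.017 < α = 0.05, reject H0; the evidence is statistically significant.

t = 2.183; reject H0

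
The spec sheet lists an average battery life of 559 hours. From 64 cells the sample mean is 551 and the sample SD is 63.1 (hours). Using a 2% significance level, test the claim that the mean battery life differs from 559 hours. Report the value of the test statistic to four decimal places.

H0: μ = 559; H1: μ ≠ 559 (one-sample t-test, two-sided).
t = (x̄ − μ₀)/(s/√n) = (551 − 559)/(63.1/√64) = -1.0143
df = n − 1 = 63
Two-sided p-value ≈ 0.3143
Since p ≈ 0.3143 > α = 0.02, fail to reject H0; the evidence is not statistically significant.

-1.0143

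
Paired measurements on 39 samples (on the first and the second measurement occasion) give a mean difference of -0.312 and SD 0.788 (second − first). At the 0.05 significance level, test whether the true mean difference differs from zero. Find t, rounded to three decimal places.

H0: μ_d = 0; H1: μ_d ≠ 0 (paired t-test on the differences, two-sided).
t = d̄/(s_d/√n) = -0.312/(0.788/√39) = -2.473
df = n − 1 = 38
Two-sided p-value ≈ 0.018
Since p ≈ 0.018 < α = 0.05, reject H0; the evidence is statistically significant.

-2.473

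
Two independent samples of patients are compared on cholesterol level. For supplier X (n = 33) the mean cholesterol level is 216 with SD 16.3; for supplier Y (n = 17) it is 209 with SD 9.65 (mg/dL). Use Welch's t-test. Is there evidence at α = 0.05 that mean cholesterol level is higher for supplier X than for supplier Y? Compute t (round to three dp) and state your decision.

t = 1.903; reject H0

Let group 1 = supplier X, group 2 = supplier Y. H0: μ_1 = μ_2; H1: μ_1 > μ_2 (Welch's two-sample t-test, right-tailed).
t = (x̄_1 − x̄_2)/√(s_1²/n_1 + s_2²/n_2) = (216 − 209)/√(16.3²/33 + 9.65²/17) = 1.903
Welch–Satterthwaite df ≈ 46.92
p-value = P(T ≥ 1.903) ≈ 0.032
Since p ≈ 0.032 < α = 0.05, reject H0; the evidence is statistically significant.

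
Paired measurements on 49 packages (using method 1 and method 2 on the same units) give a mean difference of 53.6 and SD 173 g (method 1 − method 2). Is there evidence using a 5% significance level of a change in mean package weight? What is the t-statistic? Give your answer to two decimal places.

2.17

H0: μ_d = 0; H1: μ_d ≠ 0 (paired t-test on the differences, two-sided).
t = d̄/(s_d/√n) = 53.6/(173/√49) = 2.17
df = n − 1 = 48
Two-sided p-value ≈ 0.035
Since p ≈ 0.035 < α = 0.05, reject H0; the data support H1.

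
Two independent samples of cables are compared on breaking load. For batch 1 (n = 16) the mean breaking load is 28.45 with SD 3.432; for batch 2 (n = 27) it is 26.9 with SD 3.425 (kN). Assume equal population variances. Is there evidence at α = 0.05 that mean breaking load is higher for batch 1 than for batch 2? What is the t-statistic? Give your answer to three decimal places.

Let group 1 = batch 1, group 2 = batch 2. H0: μ_1 = μ_2; H1: μ_1 > μ_2 (two-sample pooled-variance t-test, right-tailed).
s_p² = [(16−1)·3.432² + (27−1)·3.425²]/(16+27−2) = 11.7482
t = (28.45 − 26.9)/√[11.7482·(1/16 + 1/27)] = 1.433
df = n₁ + n₂ − 2 = 41
p-value = P(T ≥ 1.433) ≈ 0.080
Since p ≈ 0.080 > α = 0.05, fail to reject H0; the evidence is not statistically significant.

1.433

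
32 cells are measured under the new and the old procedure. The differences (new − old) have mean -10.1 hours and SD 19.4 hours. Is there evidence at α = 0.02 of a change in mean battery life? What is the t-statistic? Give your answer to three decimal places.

-2.945

H0: μ_d = 0; H1: μ_d ≠ 0 (paired t-test on the differences, two-sided).
t = d̄/(s_d/√n) = -10.1/(19.4/√32) = -2.945
df = n − 1 = 31
Two-sided p-value ≈ 0.006
Since p ≈ 0.006 < α = 0.02, reject H0; the data support H1.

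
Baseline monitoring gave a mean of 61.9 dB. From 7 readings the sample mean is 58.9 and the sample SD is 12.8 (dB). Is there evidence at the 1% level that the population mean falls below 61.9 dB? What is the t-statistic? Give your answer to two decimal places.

-0.62

H0: μ = 61.9; H1: μ < 61.9 (one-sample t-test, left-tailed).
t = (x̄ − μ₀)/(s/√n) = (58.9 − 61.9)/(12.8/√7) = -0.62
df = n − 1 = 6
p-value = P(T ≤ -0.62) ≈ 0.279
Since p ≈ 0.279 > α = 0.01, fail to reject H0; the data do not provide sufficient evidence against H0.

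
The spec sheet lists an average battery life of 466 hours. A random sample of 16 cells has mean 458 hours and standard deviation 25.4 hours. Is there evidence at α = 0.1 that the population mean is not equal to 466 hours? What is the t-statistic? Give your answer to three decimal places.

H0: μ = 466; H1: μ ≠ 466 (one-sample t-test, two-sided).
t = (x̄ − μ₀)/(s/√n) = (458 − 466)/(25.4/√16) = -1.260
df = n − 1 = 15
Two-sided p-value ≈ 0.2270
Since p ≈ 0.2270 > α = 0.1, fail to reject H0; the data do not provide sufficient evidence against H0.

-1.260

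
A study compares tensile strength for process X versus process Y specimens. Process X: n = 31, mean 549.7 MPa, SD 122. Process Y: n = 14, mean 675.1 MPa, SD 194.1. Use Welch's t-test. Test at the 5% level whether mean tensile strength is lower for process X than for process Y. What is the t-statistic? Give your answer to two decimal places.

Let group 1 = process X, group 2 = process Y. H0: μ_1 = μ_2; H1: μ_1 < μ_2 (Welch's two-sample t-test, left-tailed).
t = (x̄_1 − x̄_2)/√(s_1²/n_1 + s_2²/n_2) = (549.7 − 675.1)/√(122²/31 + 194.1²/14) = -2.23
Welch–Satterthwaite df ≈ 17.81
p-value = P(T ≤ -2.23) ≈ 0.020
Since p ≈ 0.020 < α = 0.05, reject H0; the evidence is statistically significant.

-2.23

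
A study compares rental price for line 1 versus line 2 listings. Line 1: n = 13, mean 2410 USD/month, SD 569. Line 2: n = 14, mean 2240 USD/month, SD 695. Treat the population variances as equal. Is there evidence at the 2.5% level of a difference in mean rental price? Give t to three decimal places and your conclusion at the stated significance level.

t = 0.692; fail to reject H0

Let group 1 = line 1, group 2 = line 2. H0: μ_1 = μ_2; H1: μ_1 ≠ μ_2 (two-sample pooled-variance t-test, two-sided).
s_p² = [(13−1)·569² + (14−1)·695²]/(13+14−2) = 406578
t = (2410 − 2240)/√[406578·(1/13 + 1/14)] = 0.692
df = n₁ + n₂ − 2 = 25
Two-sided p-value ≈ 0.4952
Since p ≈ 0.4952 > α = 0.025, fail to reject H0; the evidence is not statistically significant.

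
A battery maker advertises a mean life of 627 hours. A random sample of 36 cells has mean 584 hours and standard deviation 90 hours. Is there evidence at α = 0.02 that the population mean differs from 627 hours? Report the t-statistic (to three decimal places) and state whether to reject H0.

t = -2.867; reject H0

H0: μ = 627; H1: μ ≠ 627 (one-sample t-test, two-sided).
t = (x̄ − μ₀)/(s/√n) = (584 − 627)/(90/√36) = -2.867
df = n − 1 = 35
Two-sided p-value ≈ 0.0070
Since p ≈ 0.0070 < α = 0.02, reject H0; the data support H1.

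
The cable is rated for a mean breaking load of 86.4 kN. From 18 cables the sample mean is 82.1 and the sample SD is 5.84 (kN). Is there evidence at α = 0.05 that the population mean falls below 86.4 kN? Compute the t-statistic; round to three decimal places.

H0: μ = 86.4; H1: μ < 86.4 (one-sample t-test, left-tailed).
t = (x̄ − μ₀)/(s/√n) = (82.1 − 86.4)/(5.84/√18) = -3.124
df = n − 1 = 17
p-value = P(T ≤ -3.124) ≈ 0.0031
Since p ≈ 0.0031 < α = 0.05, reject H0; the evidence is statistically significant.

-3.124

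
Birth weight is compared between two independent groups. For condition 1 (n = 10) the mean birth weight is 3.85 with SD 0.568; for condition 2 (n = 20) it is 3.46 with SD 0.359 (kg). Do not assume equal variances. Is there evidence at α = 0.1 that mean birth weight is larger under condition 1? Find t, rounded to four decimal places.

Let group 1 = condition 1, group 2 = condition 2. H0: μ_1 = μ_2; H1: μ_1 > μ_2 (Welch's two-sample t-test, right-tailed).
t = (x̄_1 − x̄_2)/√(s_1²/n_1 + s_2²/n_2) = (3.85 − 3.46)/√(0.568²/10 + 0.359²/20) = 1.9823
Welch–Satterthwaite df ≈ 12.71
p-value = P(T ≥ 1.9823) ≈ 0.0347
Since p ≈ 0.0347 < α = 0.1, reject H0; the data support H1.

1.9823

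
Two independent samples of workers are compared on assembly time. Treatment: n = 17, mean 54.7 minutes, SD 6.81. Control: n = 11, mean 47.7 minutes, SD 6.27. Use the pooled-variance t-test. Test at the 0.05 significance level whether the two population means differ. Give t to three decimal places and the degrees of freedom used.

t = 2.738, df = 26

Let group 1 = treatment, group 2 = control. H0: μ_1 = μ_2; H1: μ_1 ≠ μ_2 (two-sample pooled-variance t-test, two-sided).
s_p² = [(17−1)·6.81² + (11−1)·6.27²]/(17+11−2) = 43.6595
t = (54.7 − 47.7)/√[43.6595·(1/17 + 1/11)] = 2.738
df = n₁ + n₂ − 2 = 26
Two-sided p-value ≈ 0.0110
Since p ≈ 0.0110 < α = 0.05, reject H0; the data support H1.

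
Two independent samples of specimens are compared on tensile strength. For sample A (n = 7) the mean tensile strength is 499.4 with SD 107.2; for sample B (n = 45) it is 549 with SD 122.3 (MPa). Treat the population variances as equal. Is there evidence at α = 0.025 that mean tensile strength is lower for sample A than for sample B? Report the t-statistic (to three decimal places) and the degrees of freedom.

t = -1.012, df = 50

Let group 1 = sample A, group 2 = sample B. H0: μ_1 = μ_2; H1: μ_1 < μ_2 (two-sample pooled-variance t-test, left-tailed).
s_p² = [(7−1)·107.2² + (45−1)·122.3²]/(7+45−2) = 14541.4
t = (499.4 − 549)/√[14541.4·(1/7 + 1/45)] = -1.012
df = n₁ + n₂ − 2 = 50
p-value = P(T ≤ -1.012) ≈ 0.1581
Since p ≈ 0.1581 > α = 0.025, fail to reject H0; the evidence is not statistically significant.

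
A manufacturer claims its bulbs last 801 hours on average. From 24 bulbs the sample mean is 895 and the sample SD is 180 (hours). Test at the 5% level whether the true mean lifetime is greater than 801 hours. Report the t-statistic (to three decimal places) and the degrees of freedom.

H0: μ = 801; H1: μ > 801 (one-sample t-test, right-tailed).
t = (x̄ − μ₀)/(s/√n) = (895 − 801)/(180/√24) = 2.558
df = n − 1 = 23
p-value = P(T ≥ 2.558) ≈ 0.009
Since p ≈ 0.009 < α = 0.05, reject H0; the data support H1.

t = 2.558, df = 23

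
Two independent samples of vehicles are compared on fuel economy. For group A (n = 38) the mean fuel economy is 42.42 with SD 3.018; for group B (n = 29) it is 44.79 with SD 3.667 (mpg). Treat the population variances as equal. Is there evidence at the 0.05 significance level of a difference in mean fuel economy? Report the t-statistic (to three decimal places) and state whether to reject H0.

t = -2.901; reject H0

Let group 1 = group A, group 2 = group B. H0: μ_1 = μ_2; H1: μ_1 ≠ μ_2 (two-sample pooled-variance t-test, two-sided).
s_p² = [(38−1)·3.018² + (29−1)·3.667²]/(38+29−2) = 10.9772
t = (42.42 − 44.79)/√[10.9772·(1/38 + 1/29)] = -2.901
df = n₁ + n₂ − 2 = 65
Two-sided p-value ≈ 0.0051
Since p ≈ 0.0051 < α = 0.05, reject H0; the data support H1.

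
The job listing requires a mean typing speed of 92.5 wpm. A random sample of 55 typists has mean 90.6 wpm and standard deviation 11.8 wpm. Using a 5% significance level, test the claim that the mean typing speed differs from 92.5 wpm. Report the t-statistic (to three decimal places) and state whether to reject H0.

H0: μ = 92.5; H1: μ ≠ 92.5 (one-sample t-test, two-sided).
t = (x̄ − μ₀)/(s/√n) = (90.6 − 92.5)/(11.8/√55) = -1.194
df = n − 1 = 54
Two-sided p-value ≈ 0.2376
Since p ≈ 0.2376 > α = 0.05, fail to reject H0; the evidence is not statistically significant.

t = -1.194; fail to reject H0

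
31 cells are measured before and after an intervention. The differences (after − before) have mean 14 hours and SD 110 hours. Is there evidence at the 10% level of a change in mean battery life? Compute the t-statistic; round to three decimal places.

H0: μ_d = 0; H1: μ_d ≠ 0 (paired t-test on the differences, two-sided).
t = d̄/(s_d/√n) = 14/(110/√31) = 0.709
df = n − 1 = 30
Two-sided p-value ≈ 0.4840
Since p ≈ 0.4840 > α = 0.1, fail to reject H0; the evidence is not statistically significant.

0.709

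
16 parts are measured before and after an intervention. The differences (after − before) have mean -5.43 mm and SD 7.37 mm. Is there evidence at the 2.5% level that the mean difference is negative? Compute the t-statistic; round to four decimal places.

-2.9471

H0: μ_d = 0; H1: μ_d < 0 (paired t-test on the differences, left-tailed).
t = d̄/(s_d/√n) = -5.43/(7.37/√16) = -2.9471
df = n − 1 = 15
p-value = P(T ≤ -2.9471) ≈ 0.0050
Since p ≈ 0.0050 < α = 0.025, reject H0; the evidence is statistically significant.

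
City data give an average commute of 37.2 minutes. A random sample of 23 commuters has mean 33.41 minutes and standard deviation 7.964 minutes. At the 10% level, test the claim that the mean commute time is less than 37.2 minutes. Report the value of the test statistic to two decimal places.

-2.28

H0: μ = 37.2; H1: μ < 37.2 (one-sample t-test, left-tailed).
t = (x̄ − μ₀)/(s/√n) = (33.41 − 37.2)/(7.964/√23) = -2.28
df = n − 1 = 22
p-value = P(T ≤ -2.28) ≈ 0.016
Since p ≈ 0.016 < α = 0.1, reject H0; the evidence is statistically significant.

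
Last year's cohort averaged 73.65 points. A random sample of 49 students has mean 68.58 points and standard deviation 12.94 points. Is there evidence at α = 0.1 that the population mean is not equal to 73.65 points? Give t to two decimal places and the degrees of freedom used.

H0: μ = 73.65; H1: μ ≠ 73.65 (one-sample t-test, two-sided).
t = (x̄ − μ₀)/(s/√n) = (68.58 − 73.65)/(12.94/√49) = -2.74
df = n − 1 = 48
Two-sided p-value ≈ 0.0085
Since p ≈ 0.0085 < α = 0.1, reject H0; the data support H1.

t = -2.74, df = 48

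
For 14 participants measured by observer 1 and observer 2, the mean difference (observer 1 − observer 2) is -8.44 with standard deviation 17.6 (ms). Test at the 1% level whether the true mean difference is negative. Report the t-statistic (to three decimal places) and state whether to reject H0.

H0: μ_d = 0; H1: μ_d < 0 (paired t-test on the differences, left-tailed).
t = d̄/(s_d/√n) = -8.44/(17.6/√14) = -1.794
df = n − 1 = 13
p-value = P(T ≤ -1.794) ≈ 0.048
Since p ≈ 0.048 > α = 0.01, fail to reject H0; the evidence is not statistically significant.

t = -1.794; fail to reject H0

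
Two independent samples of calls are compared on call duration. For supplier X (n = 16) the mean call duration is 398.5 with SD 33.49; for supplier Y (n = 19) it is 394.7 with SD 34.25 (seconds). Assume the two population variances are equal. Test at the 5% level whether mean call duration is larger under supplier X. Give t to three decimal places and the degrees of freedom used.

t = 0.330, df = 33

Let group 1 = supplier X, group 2 = supplier Y. H0: μ_1 = μ_2; H1: μ_1 > μ_2 (two-sample pooled-variance t-test, right-tailed).
s_p² = [(16−1)·33.49² + (19−1)·34.25²]/(16+19−2) = 1149.66
t = (398.5 − 394.7)/√[1149.66·(1/16 + 1/19)] = 0.330
df = n₁ + n₂ − 2 = 33
p-value = P(T ≥ 0.330) ≈ 0.372
Since p ≈ 0.372 > α = 0.05, fail to reject H0; the data do not provide sufficient evidence against H0.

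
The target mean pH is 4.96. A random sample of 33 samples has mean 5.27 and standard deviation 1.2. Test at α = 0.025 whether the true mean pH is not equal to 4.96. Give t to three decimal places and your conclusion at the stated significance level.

t = 1.484; fail to reject H0

H0: μ = 4.96; H1: μ ≠ 4.96 (one-sample t-test, two-sided).
t = (x̄ − μ₀)/(s/√n) = (5.27 − 4.96)/(1.2/√33) = 1.484
df = n − 1 = 32
Two-sided p-value ≈ 0.1476
Since p ≈ 0.1476 > α = 0.025, fail to reject H0; the data do not provide sufficient evidence against H0.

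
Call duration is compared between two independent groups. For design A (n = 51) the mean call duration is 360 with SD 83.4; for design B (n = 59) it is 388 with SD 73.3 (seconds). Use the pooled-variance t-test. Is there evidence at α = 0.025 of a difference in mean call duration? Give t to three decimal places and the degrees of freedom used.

Let group 1 = design A, group 2 = design B. H0: μ_1 = μ_2; H1: μ_1 ≠ μ_2 (two-sample pooled-variance t-test, two-sided).
s_p² = [(51−1)·83.4² + (59−1)·73.3²]/(51+59−2) = 6105.61
t = (360 − 388)/√[6105.61·(1/51 + 1/59)] = -1.874
df = n₁ + n₂ − 2 = 108
Two-sided p-value ≈ 0.0636
Since p ≈ 0.0636 > α = 0.025, fail to reject H0; the evidence is not statistically significant.

t = -1.874, df = 108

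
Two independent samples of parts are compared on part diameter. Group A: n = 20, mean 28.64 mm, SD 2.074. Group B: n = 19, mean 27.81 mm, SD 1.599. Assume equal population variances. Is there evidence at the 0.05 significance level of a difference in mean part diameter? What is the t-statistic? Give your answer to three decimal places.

1.394

Let group 1 = group A, group 2 = group B. H0: μ_1 = μ_2; H1: μ_1 ≠ μ_2 (two-sample pooled-variance t-test, two-sided).
s_p² = [(20−1)·2.074² + (19−1)·1.599²]/(20+19−2) = 3.45272
t = (28.64 − 27.81)/√[3.45272·(1/20 + 1/19)] = 1.394
df = n₁ + n₂ − 2 = 37
Two-sided p-value ≈ 0.1715
Since p ≈ 0.1715 > α = 0.05, fail to reject H0; the evidence is not statistically significant.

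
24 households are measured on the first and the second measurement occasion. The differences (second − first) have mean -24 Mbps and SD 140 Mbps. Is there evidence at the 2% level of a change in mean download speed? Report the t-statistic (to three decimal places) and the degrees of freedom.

H0: μ_d = 0; H1: μ_d ≠ 0 (paired t-test on the differences, two-sided).
t = d̄/(s_d/√n) = -24/(140/√24) = -0.840
df = n − 1 = 23
Two-sided p-value ≈ 0.4097
Since p ≈ 0.4097 > α = 0.02, fail to reject H0; the evidence is not statistically significant.

t = -0.840, df = 23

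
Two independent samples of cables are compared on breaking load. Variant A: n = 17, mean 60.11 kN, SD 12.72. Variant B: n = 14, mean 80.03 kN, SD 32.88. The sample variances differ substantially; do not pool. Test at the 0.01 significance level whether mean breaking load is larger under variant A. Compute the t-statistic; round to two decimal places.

Let group 1 = variant A, group 2 = variant B. H0: μ_1 = μ_2; H1: μ_1 > μ_2 (Welch's two-sample t-test, right-tailed).
t = (x̄_1 − x̄_2)/√(s_1²/n_1 + s_2²/n_2) = (60.11 − 80.03)/√(12.72²/17 + 32.88²/14) = -2.14
Welch–Satterthwaite df ≈ 16.20
p-value = P(T ≥ -2.14) ≈ 0.9760
Since p ≈ 0.9760 > α = 0.01, fail to reject H0; the data do not provide sufficient evidence against H0.

-2.14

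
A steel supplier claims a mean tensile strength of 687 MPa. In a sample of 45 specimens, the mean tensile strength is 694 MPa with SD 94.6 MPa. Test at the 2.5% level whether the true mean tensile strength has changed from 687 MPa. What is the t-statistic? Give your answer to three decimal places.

0.496

H0: μ = 687; H1: μ ≠ 687 (one-sample t-test, two-sided).
t = (x̄ − μ₀)/(s/√n) = (694 − 687)/(94.6/√45) = 0.496
df = n − 1 = 44
Two-sided p-value ≈ 0.6221
Since p ≈ 0.6221 > α = 0.025, fail to reject H0; the data do not provide sufficient evidence against H0.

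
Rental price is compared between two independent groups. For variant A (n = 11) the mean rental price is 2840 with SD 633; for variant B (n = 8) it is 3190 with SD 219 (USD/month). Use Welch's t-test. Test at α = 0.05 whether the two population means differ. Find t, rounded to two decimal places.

Let group 1 = variant A, group 2 = variant B. H0: μ_1 = μ_2; H1: μ_1 ≠ μ_2 (Welch's two-sample t-test, two-sided).
t = (x̄_1 − x̄_2)/√(s_1²/n_1 + s_2²/n_2) = (2840 − 3190)/√(633²/11 + 219²/8) = -1.70
Welch–Satterthwaite df ≈ 13.06
Two-sided p-value ≈ 0.1129
Since p ≈ 0.1129 > α = 0.05, fail to reject H0; the data do not provide sufficient evidence against H0.

-1.70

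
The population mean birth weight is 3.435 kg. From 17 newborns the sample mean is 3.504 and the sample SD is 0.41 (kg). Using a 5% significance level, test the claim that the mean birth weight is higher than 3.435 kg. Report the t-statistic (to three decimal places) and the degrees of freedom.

H0: μ = 3.435; H1: μ > 3.435 (one-sample t-test, right-tailed).
t = (x̄ − μ₀)/(s/√n) = (3.504 − 3.435)/(0.41/√17) = 0.694
df = n − 1 = 16
p-value = P(T ≥ 0.694) ≈ 0.2489
Since p ≈ 0.2489 > α = 0.05, fail to reject H0; the evidence is not statistically significant.

t = 0.694, df = 16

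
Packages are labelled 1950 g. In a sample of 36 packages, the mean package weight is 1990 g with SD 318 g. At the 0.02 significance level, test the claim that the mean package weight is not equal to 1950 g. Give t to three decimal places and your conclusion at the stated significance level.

H0: μ = 1950; H1: μ ≠ 1950 (one-sample t-test, two-sided).
t = (x̄ − μ₀)/(s/√n) = (1990 − 1950)/(318/√36) = 0.755
df = n − 1 = 35
Two-sided p-value ≈ 0.455
Since p ≈ 0.455 > α = 0.02, fail to reject H0; the data do not provide sufficient evidence against H0.

t = 0.755; fail to reject H0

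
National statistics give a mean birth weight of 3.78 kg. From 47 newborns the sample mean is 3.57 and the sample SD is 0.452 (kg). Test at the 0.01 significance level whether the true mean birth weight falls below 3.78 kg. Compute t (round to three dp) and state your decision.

H0: μ = 3.78; H1: μ < 3.78 (one-sample t-test, left-tailed).
t = (x̄ − μ₀)/(s/√n) = (3.57 − 3.78)/(0.452/√47) = -3.185
df = n − 1 = 46
p-value = P(T ≤ -3.185) ≈ 0.0013
Since p ≈ 0.0013 < α = 0.01, reject H0; the evidence is statistically significant.

t = -3.185; reject H0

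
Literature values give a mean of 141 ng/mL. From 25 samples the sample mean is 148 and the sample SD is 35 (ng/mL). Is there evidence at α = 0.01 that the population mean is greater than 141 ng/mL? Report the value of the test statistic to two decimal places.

1.00

H0: μ = 141; H1: μ > 141 (one-sample t-test, right-tailed).
t = (x̄ − μ₀)/(s/√n) = (148 − 141)/(35/√25) = 1.00
df = n − 1 = 24
p-value = P(T ≥ 1.00) ≈ 0.1636
Since p ≈ 0.1636 > α = 0.01, fail to reject H0; the evidence is not statistically significant.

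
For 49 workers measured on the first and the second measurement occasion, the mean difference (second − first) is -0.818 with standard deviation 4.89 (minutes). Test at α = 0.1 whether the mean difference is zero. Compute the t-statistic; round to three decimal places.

H0: μ_d = 0; H1: μ_d ≠ 0 (paired t-test on the differences, two-sided).
t = d̄/(s_d/√n) = -0.818/(4.89/√49) = -1.171
df = n − 1 = 48
Two-sided p-value ≈ 0.247
Since p ≈ 0.247 > α = 0.1, fail to reject H0; the data do not provide sufficient evidence against H0.

-1.171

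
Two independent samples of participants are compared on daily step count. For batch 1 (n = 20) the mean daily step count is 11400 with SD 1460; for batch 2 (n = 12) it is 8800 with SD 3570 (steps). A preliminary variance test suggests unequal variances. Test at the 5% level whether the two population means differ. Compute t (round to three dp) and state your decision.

t = 2.405; reject H0

Let group 1 = batch 1, group 2 = batch 2. H0: μ_1 = μ_2; H1: μ_1 ≠ μ_2 (Welch's two-sample t-test, two-sided).
t = (x̄_1 − x̄_2)/√(s_1²/n_1 + s_2²/n_2) = (11400 − 8800)/√(1460²/20 + 3570²/12) = 2.405
Welch–Satterthwaite df ≈ 13.24
Two-sided p-value ≈ 0.031
Since p ≈ 0.031 < α = 0.05, reject H0; the evidence is statistically significant.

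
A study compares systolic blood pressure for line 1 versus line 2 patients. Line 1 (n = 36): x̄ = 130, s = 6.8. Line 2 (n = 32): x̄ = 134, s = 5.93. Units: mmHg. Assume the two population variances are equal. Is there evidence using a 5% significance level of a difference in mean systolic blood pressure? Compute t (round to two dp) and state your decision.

Let group 1 = line 1, group 2 = line 2. H0: μ_1 = μ_2; H1: μ_1 ≠ μ_2 (two-sample pooled-variance t-test, two-sided).
s_p² = [(36−1)·6.8² + (32−1)·5.93²]/(36+32−2) = 41.0381
t = (130 − 134)/√[41.0381·(1/36 + 1/32)] = -2.57
df = n₁ + n₂ − 2 = 66
Two-sided p-value ≈ 0.012
Since p ≈ 0.012 < α = 0.05, reject H0; the evidence is statistically significant.

t = -2.57; reject H0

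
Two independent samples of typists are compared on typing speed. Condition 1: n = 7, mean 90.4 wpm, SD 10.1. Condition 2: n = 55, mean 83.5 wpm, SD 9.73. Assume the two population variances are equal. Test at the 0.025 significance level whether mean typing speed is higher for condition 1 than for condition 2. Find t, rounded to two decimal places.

Let group 1 = condition 1, group 2 = condition 2. H0: μ_1 = μ_2; H1: μ_1 > μ_2 (two-sample pooled-variance t-test, right-tailed).
s_p² = [(7−1)·10.1² + (55−1)·9.73²]/(7+55−2) = 95.4066
t = (90.4 − 83.5)/√[95.4066·(1/7 + 1/55)] = 1.76
df = n₁ + n₂ − 2 = 60
p-value = P(T ≥ 1.76) ≈ 0.0417
Since p ≈ 0.0417 > α = 0.025, fail to reject H0; the evidence is not statistically significant.

1.76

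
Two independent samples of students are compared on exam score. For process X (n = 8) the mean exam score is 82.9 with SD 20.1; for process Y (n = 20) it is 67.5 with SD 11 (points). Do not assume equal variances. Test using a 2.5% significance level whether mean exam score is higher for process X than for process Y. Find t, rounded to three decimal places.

2.048

Let group 1 = process X, group 2 = process Y. H0: μ_1 = μ_2; H1: μ_1 > μ_2 (Welch's two-sample t-test, right-tailed).
t = (x̄_1 − x̄_2)/√(s_1²/n_1 + s_2²/n_2) = (82.9 − 67.5)/√(20.1²/8 + 11²/20) = 2.048
Welch–Satterthwaite df ≈ 8.73
p-value = P(T ≥ 2.048) ≈ 0.036
Since p ≈ 0.036 > α = 0.025, fail to reject H0; the evidence is not statistically significant.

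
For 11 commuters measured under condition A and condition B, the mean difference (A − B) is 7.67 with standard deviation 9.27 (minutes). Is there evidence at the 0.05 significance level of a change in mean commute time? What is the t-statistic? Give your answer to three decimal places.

2.744

H0: μ_d = 0; H1: μ_d ≠ 0 (paired t-test on the differences, two-sided).
t = d̄/(s_d/√n) = 7.67/(9.27/√11) = 2.744
df = n − 1 = 10
Two-sided p-value ≈ 0.021
Since p ≈ 0.021 < α = 0.05, reject H0; the data support H1.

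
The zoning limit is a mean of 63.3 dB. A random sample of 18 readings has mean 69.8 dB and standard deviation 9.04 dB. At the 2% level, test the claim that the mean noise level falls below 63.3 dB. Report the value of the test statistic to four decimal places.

H0: μ = 63.3; H1: μ < 63.3 (one-sample t-test, left-tailed).
t = (x̄ − μ₀)/(s/√n) = (69.8 − 63.3)/(9.04/√18) = 3.0506
df = n − 1 = 17
p-value = P(T ≤ 3.0506) ≈ 0.9964
Since p ≈ 0.9964 > α = 0.02, fail to reject H0; the data do not provide sufficient evidence against H0.

3.0506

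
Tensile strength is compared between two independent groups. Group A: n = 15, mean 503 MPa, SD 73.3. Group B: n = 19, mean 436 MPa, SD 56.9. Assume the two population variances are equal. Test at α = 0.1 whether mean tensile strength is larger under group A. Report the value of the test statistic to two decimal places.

3.00

Let group 1 = group A, group 2 = group B. H0: μ_1 = μ_2; H1: μ_1 > μ_2 (two-sample pooled-variance t-test, right-tailed).
s_p² = [(15−1)·73.3² + (19−1)·56.9²]/(15+19−2) = 4171.8
t = (503 − 436)/√[4171.8·(1/15 + 1/19)] = 3.00
df = n₁ + n₂ − 2 = 32
p-value = P(T ≥ 3.00) ≈ 0.003
Since p ≈ 0.003 < α = 0.1, reject H0; the evidence is statistically significant.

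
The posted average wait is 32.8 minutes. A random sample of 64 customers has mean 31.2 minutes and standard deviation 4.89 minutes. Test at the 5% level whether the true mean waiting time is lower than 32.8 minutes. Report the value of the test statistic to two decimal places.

-2.62

H0: μ = 32.8; H1: μ < 32.8 (one-sample t-test, left-tailed).
t = (x̄ − μ₀)/(s/√n) = (31.2 − 32.8)/(4.89/√64) = -2.62
df = n − 1 = 63
p-value = P(T ≤ -2.62) ≈ 0.006
Since p ≈ 0.006 < α = 0.05, reject H0; the data support H1.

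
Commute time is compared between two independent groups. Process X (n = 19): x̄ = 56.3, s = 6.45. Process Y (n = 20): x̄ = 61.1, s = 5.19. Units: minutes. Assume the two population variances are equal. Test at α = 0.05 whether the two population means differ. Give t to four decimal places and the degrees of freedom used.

t = -2.5669, df = 37

Let group 1 = process X, group 2 = process Y. H0: μ_1 = μ_2; H1: μ_1 ≠ μ_2 (two-sample pooled-variance t-test, two-sided).
s_p² = [(19−1)·6.45² + (20−1)·5.19²]/(19+20−2) = 34.0711
t = (56.3 − 61.1)/√[34.0711·(1/19 + 1/20)] = -2.5669
df = n₁ + n₂ − 2 = 37
Two-sided p-value ≈ 0.014
Since p ≈ 0.014 < α = 0.05, reject H0; the data support H1.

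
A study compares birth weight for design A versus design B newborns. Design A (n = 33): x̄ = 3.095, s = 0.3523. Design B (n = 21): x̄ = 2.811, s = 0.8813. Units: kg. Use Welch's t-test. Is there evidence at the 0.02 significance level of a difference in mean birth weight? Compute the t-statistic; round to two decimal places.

Let group 1 = design A, group 2 = design B. H0: μ_1 = μ_2; H1: μ_1 ≠ μ_2 (Welch's two-sample t-test, two-sided).
t = (x̄_1 − x̄_2)/√(s_1²/n_1 + s_2²/n_2) = (3.095 − 2.811)/√(0.3523²/33 + 0.8813²/21) = 1.41
Welch–Satterthwaite df ≈ 24.12
Two-sided p-value ≈ 0.172
Since p ≈ 0.172 > α = 0.02, fail to reject H0; the data do not provide sufficient evidence against H0.

1.41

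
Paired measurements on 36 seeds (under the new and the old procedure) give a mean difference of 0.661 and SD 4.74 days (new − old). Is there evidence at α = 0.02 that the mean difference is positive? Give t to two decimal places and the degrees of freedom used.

t = 0.84, df = 35

H0: μ_d = 0; H1: μ_d > 0 (paired t-test on the differences, right-tailed).
t = d̄/(s_d/√n) = 0.661/(4.74/√36) = 0.84
df = n − 1 = 35
p-value = P(T ≥ 0.84) ≈ 0.204
Since p ≈ 0.204 > α = 0.02, fail to reject H0; the data do not provide sufficient evidence against H0.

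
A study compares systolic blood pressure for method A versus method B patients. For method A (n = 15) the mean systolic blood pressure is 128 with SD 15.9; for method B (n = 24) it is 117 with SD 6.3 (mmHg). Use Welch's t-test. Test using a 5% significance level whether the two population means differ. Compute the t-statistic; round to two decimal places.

Let group 1 = method A, group 2 = method B. H0: μ_1 = μ_2; H1: μ_1 ≠ μ_2 (Welch's two-sample t-test, two-sided).
t = (x̄_1 − x̄_2)/√(s_1²/n_1 + s_2²/n_2) = (128 − 117)/√(15.9²/15 + 6.3²/24) = 2.56
Welch–Satterthwaite df ≈ 16.78
Two-sided p-value ≈ 0.021
Since p ≈ 0.021 < α = 0.05, reject H0; the evidence is statistically significant.

2.56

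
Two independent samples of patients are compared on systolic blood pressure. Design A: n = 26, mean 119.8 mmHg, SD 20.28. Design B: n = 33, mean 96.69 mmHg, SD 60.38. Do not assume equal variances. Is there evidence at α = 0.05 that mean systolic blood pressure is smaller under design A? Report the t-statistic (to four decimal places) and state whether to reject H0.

Let group 1 = design A, group 2 = design B. H0: μ_1 = μ_2; H1: μ_1 < μ_2 (Welch's two-sample t-test, left-tailed).
t = (x̄_1 − x̄_2)/√(s_1²/n_1 + s_2²/n_2) = (119.8 − 96.69)/√(20.28²/26 + 60.38²/33) = 2.0564
Welch–Satterthwaite df ≈ 40.75
p-value = P(T ≤ 2.0564) ≈ 0.977
Since p ≈ 0.977 > α = 0.05, fail to reject H0; the evidence is not statistically significant.

t = 2.0564; fail to reject H0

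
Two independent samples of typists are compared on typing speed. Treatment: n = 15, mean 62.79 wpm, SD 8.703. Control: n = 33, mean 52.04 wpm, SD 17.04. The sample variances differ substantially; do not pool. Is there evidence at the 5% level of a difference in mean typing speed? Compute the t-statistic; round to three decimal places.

Let group 1 = treatment, group 2 = control. H0: μ_1 = μ_2; H1: μ_1 ≠ μ_2 (Welch's two-sample t-test, two-sided).
t = (x̄_1 − x̄_2)/√(s_1²/n_1 + s_2²/n_2) = (62.79 − 52.04)/√(8.703²/15 + 17.04²/33) = 2.889
Welch–Satterthwaite df ≈ 45.22
Two-sided p-value ≈ 0.006
Since p ≈ 0.006 < α = 0.05, reject H0; the evidence is statistically significant.

2.889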